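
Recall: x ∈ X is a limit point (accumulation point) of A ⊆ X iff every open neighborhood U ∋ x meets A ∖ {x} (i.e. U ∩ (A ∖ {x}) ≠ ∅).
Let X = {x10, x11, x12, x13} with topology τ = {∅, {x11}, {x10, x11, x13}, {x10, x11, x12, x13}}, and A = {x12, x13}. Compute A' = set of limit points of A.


A' = {x10, x12}

For each x ∈ X, list the open sets U ∈ τ with x ∈ U, then check whether U ∩ (A ∖ {x}) ≠ ∅ for every such U.
  x = x10: opens ∋ x are {x10, x11, x13}, {x10, x11, x12, x13}; each meets A ∖ {x10}, so x IS a limit point.
  x = x11: open {x11} ∋ x has {x11} ∩ (A ∖ {x11}) = ∅, so x is NOT a limit point.
  x = x12: opens ∋ x are {x10, x11, x12, x13}; each meets A ∖ {x12}, so x IS a limit point.
  x = x13: open {x10, x11, x13} ∋ x has {x10, x11, x13} ∩ (A ∖ {x13}) = ∅, so x is NOT a limit point.
Collecting: A' = {x10, x12}.


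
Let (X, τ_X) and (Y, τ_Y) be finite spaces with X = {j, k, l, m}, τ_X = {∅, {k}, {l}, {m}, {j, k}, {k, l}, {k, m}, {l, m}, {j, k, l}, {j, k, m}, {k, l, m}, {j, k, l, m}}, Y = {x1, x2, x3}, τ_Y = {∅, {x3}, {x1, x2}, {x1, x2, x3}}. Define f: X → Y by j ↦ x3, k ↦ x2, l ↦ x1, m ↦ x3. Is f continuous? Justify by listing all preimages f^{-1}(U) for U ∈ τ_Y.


f is NOT continuous.

Compute f^{-1}(U) for each U ∈ τ_Y:
  U = ∅: f^{-1}(U) = ∅ ∈ τ_X ✓.
  U = {x3}: f^{-1}(U) = {j, m} ∉ τ_X ✗.
  U = {x1, x2}: f^{-1}(U) = {k, l} ∈ τ_X ✓.
  U = {x1, x2, x3}: f^{-1}(U) = {j, k, l, m} ∈ τ_X ✓.
Found U = {x3} with f^{-1}(U) = {j, m} not in τ_X. Therefore f is NOT continuous.


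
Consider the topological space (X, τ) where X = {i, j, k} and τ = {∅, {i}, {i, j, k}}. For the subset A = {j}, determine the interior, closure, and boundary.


int(A) = ∅, cl(A) = {j, k}, ∂A = {j, k}.

Closed sets in (X, τ) are complements of opens:
  closed(X, τ) = {∅, {j, k}, {i, j, k}}.
int(A) = ⋃ {U ∈ τ : U ⊆ A}. Opens contained in A: ∅.
Taking the union of these: int(A) = ∅.
cl(A) = ⋂ {C closed : A ⊆ C}. Closed sets containing A: {j, k}, {i, j, k}.
Intersecting these: cl(A) = {j, k}.
∂A = cl(A) ∖ int(A) = {j, k} ∖ ∅ = {j, k}.


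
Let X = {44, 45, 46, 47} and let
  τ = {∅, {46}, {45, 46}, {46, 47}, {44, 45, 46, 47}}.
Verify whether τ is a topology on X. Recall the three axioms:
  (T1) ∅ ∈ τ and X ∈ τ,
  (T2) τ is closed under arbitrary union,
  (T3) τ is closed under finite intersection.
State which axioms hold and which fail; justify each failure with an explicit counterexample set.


τ is NOT a topology on X.

Axiom (T1): ∅ ∈ τ? Yes; X ∈ τ? Yes.
Axiom (T2/T3): check pairwise unions and intersections of members of τ.
Counterexample for (T2): {45, 46} ∪ {46, 47} = {45, 46, 47} ∉ τ. Therefore τ is NOT a topology.


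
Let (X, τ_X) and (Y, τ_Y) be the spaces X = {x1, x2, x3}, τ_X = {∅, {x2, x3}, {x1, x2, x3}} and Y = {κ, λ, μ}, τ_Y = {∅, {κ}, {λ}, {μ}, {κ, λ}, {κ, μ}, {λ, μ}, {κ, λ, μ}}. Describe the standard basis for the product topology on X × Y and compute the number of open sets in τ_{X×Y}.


Basis B = {∅ × ∅, {x2, x3} × {κ}, {x2, x3} × {λ}, {x2, x3} × {μ}, {x1, x2, x3} × {κ}, {x1, x2, x3} × {λ}, {x1, x2, x3} × {μ}, {x2, x3} × {κ, λ}, {x2, x3} × {κ, μ}, {x2, x3} × {λ, μ}, {x1, x2, x3} × {κ, λ}, {x1, x2, x3} × {κ, μ}, {x1, x2, x3} × {λ, μ}, {x2, x3} × {κ, λ, μ}, {x1, x2, x3} × {κ, λ, μ}}; |τ_{X×Y}| = 27.

Enumerate products U × V with U ∈ τ_X, V ∈ τ_Y (deduplicated):
  ∅ × ∅ = {} (∅)
  {x2, x3} × {κ} = {(x2,κ), (x3,κ)}
  {x2, x3} × {λ} = {(x2,λ), (x3,λ)}
  {x2, x3} × {μ} = {(x2,μ), (x3,μ)}
  {x1, x2, x3} × {κ} = {(x1,κ), (x2,κ), (x3,κ)}
  {x1, x2, x3} × {λ} = {(x1,λ), (x2,λ), (x3,λ)}
  {x1, x2, x3} × {μ} = {(x1,μ), (x2,μ), (x3,μ)}
  {x2, x3} × {κ, λ} = {(x2,κ), (x2,λ), (x3,κ), (x3,λ)}
  {x2, x3} × {κ, μ} = {(x2,κ), (x2,μ), (x3,κ), (x3,μ)}
  {x2, x3} × {λ, μ} = {(x2,λ), (x2,μ), (x3,λ), (x3,μ)}
  {x1, x2, x3} × {κ, λ} = {(x1,κ), (x1,λ), (x2,κ), (x2,λ), (x3,κ), (x3,λ)}
  {x1, x2, x3} × {κ, μ} = {(x1,κ), (x1,μ), (x2,κ), (x2,μ), (x3,κ), (x3,μ)}
  {x1, x2, x3} × {λ, μ} = {(x1,λ), (x1,μ), (x2,λ), (x2,μ), (x3,λ), (x3,μ)}
  {x2, x3} × {κ, λ, μ} = {(x2,κ), (x2,λ), (x2,μ), (x3,κ), (x3,λ), (x3,μ)}
  {x1, x2, x3} × {κ, λ, μ} = {(x1,κ), (x1,λ), (x1,μ), (x2,κ), (x2,λ), (x2,μ), (x3,κ), (x3,λ), (x3,μ)}
These 15 distinct sets form the basis B.
Close under arbitrary unions to get τ_{X×Y}; counting gives |τ_{X×Y}| = 27.


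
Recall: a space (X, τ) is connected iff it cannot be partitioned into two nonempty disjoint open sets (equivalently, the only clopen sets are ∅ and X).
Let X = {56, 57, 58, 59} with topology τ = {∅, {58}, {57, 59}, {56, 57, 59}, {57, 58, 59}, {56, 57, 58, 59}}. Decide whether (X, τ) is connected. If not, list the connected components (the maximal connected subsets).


(X, τ) is disconnected; components = [{58}, {56, 57, 59}].

Find clopen sets (U ∈ τ with X ∖ U ∈ τ):
  U = ∅, X ∖ U = {56, 57, 58, 59} — both open, so U is clopen.
  U = {58}, X ∖ U = {56, 57, 59} — both open, so U is clopen.
  U = {56, 57, 59}, X ∖ U = {58} — both open, so U is clopen.
  U = {56, 57, 58, 59}, X ∖ U = ∅ — both open, so U is clopen.
Nontrivial clopen(s) exist: e.g. {56, 57, 59}. So (X, τ) is disconnected.
Compute connected components by grouping points that agree on all clopens:
  component: {58}
  component: {56, 57, 59}


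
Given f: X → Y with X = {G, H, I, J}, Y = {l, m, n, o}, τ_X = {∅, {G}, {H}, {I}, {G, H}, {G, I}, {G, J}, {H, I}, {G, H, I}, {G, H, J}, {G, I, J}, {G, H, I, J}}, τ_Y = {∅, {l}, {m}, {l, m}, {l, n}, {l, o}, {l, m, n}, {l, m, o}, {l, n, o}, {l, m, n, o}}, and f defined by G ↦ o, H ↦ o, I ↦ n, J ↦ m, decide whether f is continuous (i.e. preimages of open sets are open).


f is NOT continuous.

Compute f^{-1}(U) for each U ∈ τ_Y:
  U = ∅: f^{-1}(U) = ∅ ∈ τ_X ✓.
  U = {l}: f^{-1}(U) = ∅ ∈ τ_X ✓.
  U = {m}: f^{-1}(U) = {J} ∉ τ_X ✗.
  U = {l, m}: f^{-1}(U) = {J} ∉ τ_X ✗.
  U = {l, n}: f^{-1}(U) = {I} ∈ τ_X ✓.
  U = {l, o}: f^{-1}(U) = {G, H} ∈ τ_X ✓.
  U = {l, m, n}: f^{-1}(U) = {I, J} ∉ τ_X ✗.
  U = {l, m, o}: f^{-1}(U) = {G, H, J} ∈ τ_X ✓.
  U = {l, n, o}: f^{-1}(U) = {G, H, I} ∈ τ_X ✓.
  U = {l, m, n, o}: f^{-1}(U) = {G, H, I, J} ∈ τ_X ✓.
Found U = {m} with f^{-1}(U) = {J} not in τ_X. Therefore f is NOT continuous.


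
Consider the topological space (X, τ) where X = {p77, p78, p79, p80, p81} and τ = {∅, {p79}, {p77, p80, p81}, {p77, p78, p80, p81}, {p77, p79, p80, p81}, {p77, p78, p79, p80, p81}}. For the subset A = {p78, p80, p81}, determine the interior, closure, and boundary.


int(A) = ∅, cl(A) = {p77, p78, p80, p81}, ∂A = {p77, p78, p80, p81}.

Closed sets in (X, τ) are complements of opens:
  closed(X, τ) = {∅, {p78}, {p79}, {p78, p79}, {p77, p78, p80, p81}, {p77, p78, p79, p80, p81}}.
int(A) = ⋃ {U ∈ τ : U ⊆ A}. Opens contained in A: ∅.
Taking the union of these: int(A) = ∅.
cl(A) = ⋂ {C closed : A ⊆ C}. Closed sets containing A: {p77, p78, p80, p81}, {p77, p78, p79, p80, p81}.
Intersecting these: cl(A) = {p77, p78, p80, p81}.
∂A = cl(A) ∖ int(A) = {p77, p78, p80, p81} ∖ ∅ = {p77, p78, p80, p81}.


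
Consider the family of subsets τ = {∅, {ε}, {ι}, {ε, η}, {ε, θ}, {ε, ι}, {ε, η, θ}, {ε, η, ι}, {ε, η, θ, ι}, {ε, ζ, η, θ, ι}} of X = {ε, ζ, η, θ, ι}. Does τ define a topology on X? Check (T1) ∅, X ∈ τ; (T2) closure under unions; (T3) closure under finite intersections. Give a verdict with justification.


τ is NOT a topology on X.

Axiom (T1): ∅ ∈ τ? Yes; X ∈ τ? Yes.
Axiom (T2/T3): check pairwise unions and intersections of members of τ.
Counterexample for (T2): {ι} ∪ {ε, θ} = {ε, θ, ι} ∉ τ. Therefore τ is NOT a topology.


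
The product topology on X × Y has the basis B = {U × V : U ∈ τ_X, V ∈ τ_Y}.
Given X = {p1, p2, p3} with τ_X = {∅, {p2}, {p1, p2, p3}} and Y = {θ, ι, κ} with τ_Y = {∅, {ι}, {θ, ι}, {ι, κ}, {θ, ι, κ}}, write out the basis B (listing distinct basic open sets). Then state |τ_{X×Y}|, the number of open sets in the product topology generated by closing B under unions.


Basis B = {∅ × ∅, {p2} × {ι}, {p2} × {θ, ι}, {p2} × {ι, κ}, {p1, p2, p3} × {ι}, {p2} × {θ, ι, κ}, {p1, p2, p3} × {θ, ι}, {p1, p2, p3} × {ι, κ}, {p1, p2, p3} × {θ, ι, κ}}; |τ_{X×Y}| = 14.

Enumerate products U × V with U ∈ τ_X, V ∈ τ_Y (deduplicated):
  ∅ × ∅ = {} (∅)
  {p2} × {ι} = {(p2,ι)}
  {p2} × {θ, ι} = {(p2,θ), (p2,ι)}
  {p2} × {ι, κ} = {(p2,ι), (p2,κ)}
  {p1, p2, p3} × {ι} = {(p1,ι), (p2,ι), (p3,ι)}
  {p2} × {θ, ι, κ} = {(p2,θ), (p2,ι), (p2,κ)}
  {p1, p2, p3} × {θ, ι} = {(p1,θ), (p1,ι), (p2,θ), (p2,ι), (p3,θ), (p3,ι)}
  {p1, p2, p3} × {ι, κ} = {(p1,ι), (p1,κ), (p2,ι), (p2,κ), (p3,ι), (p3,κ)}
  {p1, p2, p3} × {θ, ι, κ} = {(p1,θ), (p1,ι), (p1,κ), (p2,θ), (p2,ι), (p2,κ), (p3,θ), (p3,ι), (p3,κ)}
These 9 distinct sets form the basis B.
Close under arbitrary unions to get τ_{X×Y}; counting gives |τ_{X×Y}| = 14.


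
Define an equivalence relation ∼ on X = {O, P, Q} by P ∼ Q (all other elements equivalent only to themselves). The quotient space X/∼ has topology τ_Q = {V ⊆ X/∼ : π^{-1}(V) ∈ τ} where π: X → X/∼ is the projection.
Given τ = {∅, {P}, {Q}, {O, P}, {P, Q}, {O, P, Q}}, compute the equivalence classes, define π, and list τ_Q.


X/∼ = {[O], [P=Q]}; |τ_Q| = 3.

Equivalence classes: [O], [P=Q].
Quotient map π: X → X/∼ sends O ↦ [O], P ↦ [P=Q], Q ↦ [P=Q].
For each subset V ⊆ X/∼, compute π^{-1}(V) ⊆ X and check whether π^{-1}(V) ∈ τ. V is open in τ_Q iff π^{-1}(V) ∈ τ.
  V = {}: π^{-1}(V) = ∅ ∈ τ ✓.
  V = {[O]}: π^{-1}(V) = {O} ∉ τ ✗.
  V = {[P=Q]}: π^{-1}(V) = {P, Q} ∈ τ ✓.
  V = {[O], [P=Q]}: π^{-1}(V) = {O, P, Q} ∈ τ ✓.
Open sets in the quotient: τ_Q = {{}, {[P=Q]}, {[O], [P=Q]}} (3 elements).


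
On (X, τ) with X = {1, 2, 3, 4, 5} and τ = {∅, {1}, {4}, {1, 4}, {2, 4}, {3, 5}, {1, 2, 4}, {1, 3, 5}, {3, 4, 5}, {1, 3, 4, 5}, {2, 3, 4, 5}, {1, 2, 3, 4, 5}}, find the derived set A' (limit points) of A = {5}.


A' = {3}

For each x ∈ X, list the open sets U ∈ τ with x ∈ U, then check whether U ∩ (A ∖ {x}) ≠ ∅ for every such U.
  x = 1: open {1} ∋ x has {1} ∩ (A ∖ {1}) = ∅, so x is NOT a limit point.
  x = 2: open {2, 4} ∋ x has {2, 4} ∩ (A ∖ {2}) = ∅, so x is NOT a limit point.
  x = 3: opens ∋ x are {3, 5}, {1, 3, 5}, {3, 4, 5}, {1, 3, 4, 5}, {2, 3, 4, 5}, {1, 2, 3, 4, 5}; each meets A ∖ {3}, so x IS a limit point.
  x = 4: open {4} ∋ x has {4} ∩ (A ∖ {4}) = ∅, so x is NOT a limit point.
  x = 5: open {3, 5} ∋ x has {3, 5} ∩ (A ∖ {5}) = ∅, so x is NOT a limit point.
Collecting: A' = {3}.


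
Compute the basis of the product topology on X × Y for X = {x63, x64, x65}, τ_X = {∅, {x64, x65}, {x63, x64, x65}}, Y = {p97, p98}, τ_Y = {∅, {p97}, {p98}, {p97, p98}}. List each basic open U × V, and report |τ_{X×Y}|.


Basis B = {∅ × ∅, {x64, x65} × {p97}, {x64, x65} × {p98}, {x63, x64, x65} × {p97}, {x63, x64, x65} × {p98}, {x64, x65} × {p97, p98}, {x63, x64, x65} × {p97, p98}}; |τ_{X×Y}| = 9.

Enumerate products U × V with U ∈ τ_X, V ∈ τ_Y (deduplicated):
  ∅ × ∅ = {} (∅)
  {x64, x65} × {p97} = {(x64,p97), (x65,p97)}
  {x64, x65} × {p98} = {(x64,p98), (x65,p98)}
  {x63, x64, x65} × {p97} = {(x63,p97), (x64,p97), (x65,p97)}
  {x63, x64, x65} × {p98} = {(x63,p98), (x64,p98), (x65,p98)}
  {x64, x65} × {p97, p98} = {(x64,p97), (x64,p98), (x65,p97), (x65,p98)}
  {x63, x64, x65} × {p97, p98} = {(x63,p97), (x63,p98), (x64,p97), (x64,p98), (x65,p97), (x65,p98)}
These 7 distinct sets form the basis B.
Close under arbitrary unions to get τ_{X×Y}; counting gives |τ_{X×Y}| = 9.


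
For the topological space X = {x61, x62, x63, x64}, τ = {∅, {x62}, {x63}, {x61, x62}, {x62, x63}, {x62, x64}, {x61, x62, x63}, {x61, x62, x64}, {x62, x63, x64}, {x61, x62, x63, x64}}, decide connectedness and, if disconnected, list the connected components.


(X, τ) is disconnected; components = [{x63}, {x61, x62, x64}].

Find clopen sets (U ∈ τ with X ∖ U ∈ τ):
  U = ∅, X ∖ U = {x61, x62, x63, x64} — both open, so U is clopen.
  U = {x63}, X ∖ U = {x61, x62, x64} — both open, so U is clopen.
  U = {x61, x62, x64}, X ∖ U = {x63} — both open, so U is clopen.
  U = {x61, x62, x63, x64}, X ∖ U = ∅ — both open, so U is clopen.
Nontrivial clopen(s) exist: e.g. {x63}. So (X, τ) is disconnected.
Compute connected components by grouping points that agree on all clopens:
  component: {x63}
  component: {x61, x62, x64}


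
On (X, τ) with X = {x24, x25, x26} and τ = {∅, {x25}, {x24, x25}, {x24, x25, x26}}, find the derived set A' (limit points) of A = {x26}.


A' = ∅

For each x ∈ X, list the open sets U ∈ τ with x ∈ U, then check whether U ∩ (A ∖ {x}) ≠ ∅ for every such U.
  x = x24: open {x24, x25} ∋ x has {x24, x25} ∩ (A ∖ {x24}) = ∅, so x is NOT a limit point.
  x = x25: open {x25} ∋ x has {x25} ∩ (A ∖ {x25}) = ∅, so x is NOT a limit point.
  x = x26: open {x24, x25, x26} ∋ x has {x24, x25, x26} ∩ (A ∖ {x26}) = ∅, so x is NOT a limit point.
Collecting: A' = ∅.


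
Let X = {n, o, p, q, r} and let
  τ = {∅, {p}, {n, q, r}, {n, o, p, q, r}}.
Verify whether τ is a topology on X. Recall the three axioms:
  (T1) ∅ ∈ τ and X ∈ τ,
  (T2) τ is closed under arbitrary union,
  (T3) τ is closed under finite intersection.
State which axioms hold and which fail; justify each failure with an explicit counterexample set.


τ is NOT a topology on X.

Axiom (T1): ∅ ∈ τ? Yes; X ∈ τ? Yes.
Axiom (T2/T3): check pairwise unions and intersections of members of τ.
Counterexample for (T2): {p} ∪ {n, q, r} = {n, p, q, r} ∉ τ. Therefore τ is NOT a topology.


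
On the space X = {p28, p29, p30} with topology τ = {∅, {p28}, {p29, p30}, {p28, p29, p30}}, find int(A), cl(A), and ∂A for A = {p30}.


int(A) = ∅, cl(A) = {p29, p30}, ∂A = {p29, p30}.

Closed sets in (X, τ) are complements of opens:
  closed(X, τ) = {∅, {p28}, {p29, p30}, {p28, p29, p30}}.
int(A) = ⋃ {U ∈ τ : U ⊆ A}. Opens contained in A: ∅.
Taking the union of these: int(A) = ∅.
cl(A) = ⋂ {C closed : A ⊆ C}. Closed sets containing A: {p29, p30}, {p28, p29, p30}.
Intersecting these: cl(A) = {p29, p30}.
∂A = cl(A) ∖ int(A) = {p29, p30} ∖ ∅ = {p29, p30}.


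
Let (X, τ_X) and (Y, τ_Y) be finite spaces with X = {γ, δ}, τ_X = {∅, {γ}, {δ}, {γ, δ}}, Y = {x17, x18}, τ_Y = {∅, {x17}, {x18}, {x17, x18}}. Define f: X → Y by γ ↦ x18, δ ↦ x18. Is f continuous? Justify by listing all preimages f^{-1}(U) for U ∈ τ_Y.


f IS continuous.

Compute f^{-1}(U) for each U ∈ τ_Y:
  U = ∅: f^{-1}(U) = ∅ ∈ τ_X ✓.
  U = {x17}: f^{-1}(U) = ∅ ∈ τ_X ✓.
  U = {x18}: f^{-1}(U) = {γ, δ} ∈ τ_X ✓.
  U = {x17, x18}: f^{-1}(U) = {γ, δ} ∈ τ_X ✓.
Every preimage lies in τ_X, so f IS continuous.


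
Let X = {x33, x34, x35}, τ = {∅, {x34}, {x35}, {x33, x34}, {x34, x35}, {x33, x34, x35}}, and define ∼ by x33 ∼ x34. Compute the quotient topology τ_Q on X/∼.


X/∼ = {[x33=x34], [x35]}; |τ_Q| = 4.

Equivalence classes: [x33=x34], [x35].
Quotient map π: X → X/∼ sends x33 ↦ [x33=x34], x34 ↦ [x33=x34], x35 ↦ [x35].
For each subset V ⊆ X/∼, compute π^{-1}(V) ⊆ X and check whether π^{-1}(V) ∈ τ. V is open in τ_Q iff π^{-1}(V) ∈ τ.
  V = {}: π^{-1}(V) = ∅ ∈ τ ✓.
  V = {[x33=x34]}: π^{-1}(V) = {x33, x34} ∈ τ ✓.
  V = {[x35]}: π^{-1}(V) = {x35} ∈ τ ✓.
  V = {[x33=x34], [x35]}: π^{-1}(V) = {x33, x34, x35} ∈ τ ✓.
Open sets in the quotient: τ_Q = {{}, {[x33=x34]}, {[x35]}, {[x33=x34], [x35]}} (4 elements).


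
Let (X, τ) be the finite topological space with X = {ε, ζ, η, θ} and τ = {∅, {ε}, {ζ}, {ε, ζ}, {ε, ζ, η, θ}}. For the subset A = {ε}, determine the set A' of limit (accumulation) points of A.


A' = {η, θ}

For each x ∈ X, list the open sets U ∈ τ with x ∈ U, then check whether U ∩ (A ∖ {x}) ≠ ∅ for every such U.
  x = ε: open {ε} ∋ x has {ε} ∩ (A ∖ {ε}) = ∅, so x is NOT a limit point.
  x = ζ: open {ζ} ∋ x has {ζ} ∩ (A ∖ {ζ}) = ∅, so x is NOT a limit point.
  x = η: opens ∋ x are {ε, ζ, η, θ}; each meets A ∖ {η}, so x IS a limit point.
  x = θ: opens ∋ x are {ε, ζ, η, θ}; each meets A ∖ {θ}, so x IS a limit point.
Collecting: A' = {η, θ}.


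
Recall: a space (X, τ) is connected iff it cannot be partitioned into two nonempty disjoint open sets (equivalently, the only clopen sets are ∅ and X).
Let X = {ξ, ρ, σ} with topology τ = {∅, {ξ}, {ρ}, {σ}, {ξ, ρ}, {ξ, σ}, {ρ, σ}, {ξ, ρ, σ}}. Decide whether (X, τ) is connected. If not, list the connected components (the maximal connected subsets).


(X, τ) is disconnected; components = [{ξ}, {ρ}, {σ}].

Find clopen sets (U ∈ τ with X ∖ U ∈ τ):
  U = ∅, X ∖ U = {ξ, ρ, σ} — both open, so U is clopen.
  U = {ξ}, X ∖ U = {ρ, σ} — both open, so U is clopen.
  U = {ρ}, X ∖ U = {ξ, σ} — both open, so U is clopen.
  U = {σ}, X ∖ U = {ξ, ρ} — both open, so U is clopen.
  U = {ξ, ρ}, X ∖ U = {σ} — both open, so U is clopen.
  U = {ξ, σ}, X ∖ U = {ρ} — both open, so U is clopen.
  U = {ρ, σ}, X ∖ U = {ξ} — both open, so U is clopen.
  U = {ξ, ρ, σ}, X ∖ U = ∅ — both open, so U is clopen.
Nontrivial clopen(s) exist: e.g. {ξ, σ}. So (X, τ) is disconnected.
Compute connected components by grouping points that agree on all clopens:
  component: {ξ}
  component: {ρ}
  component: {σ}


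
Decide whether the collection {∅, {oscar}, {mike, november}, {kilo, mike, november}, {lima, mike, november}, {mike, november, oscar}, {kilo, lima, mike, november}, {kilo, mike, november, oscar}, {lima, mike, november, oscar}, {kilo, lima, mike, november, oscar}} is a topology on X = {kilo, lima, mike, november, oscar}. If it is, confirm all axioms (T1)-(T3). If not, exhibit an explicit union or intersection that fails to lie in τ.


τ IS a topology on X.

Axiom (T1): ∅ ∈ τ? Yes; X ∈ τ? Yes.
Axiom (T2/T3): check pairwise unions and intersections of members of τ.
All pairwise intersections and unions checked — each lies in τ. Therefore τ satisfies (T1), (T2), (T3): it IS a topology on X.


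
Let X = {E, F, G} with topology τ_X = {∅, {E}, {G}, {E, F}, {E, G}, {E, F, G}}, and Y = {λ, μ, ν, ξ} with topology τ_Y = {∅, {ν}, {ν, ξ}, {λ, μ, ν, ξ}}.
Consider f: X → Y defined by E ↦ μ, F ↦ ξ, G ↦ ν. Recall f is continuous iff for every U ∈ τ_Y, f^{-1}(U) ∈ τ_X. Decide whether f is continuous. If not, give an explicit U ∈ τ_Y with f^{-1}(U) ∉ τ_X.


f is NOT continuous.

Compute f^{-1}(U) for each U ∈ τ_Y:
  U = ∅: f^{-1}(U) = ∅ ∈ τ_X ✓.
  U = {ν}: f^{-1}(U) = {G} ∈ τ_X ✓.
  U = {ν, ξ}: f^{-1}(U) = {F, G} ∉ τ_X ✗.
  U = {λ, μ, ν, ξ}: f^{-1}(U) = {E, F, G} ∈ τ_X ✓.
Found U = {ν, ξ} with f^{-1}(U) = {F, G} not in τ_X. Therefore f is NOT continuous.


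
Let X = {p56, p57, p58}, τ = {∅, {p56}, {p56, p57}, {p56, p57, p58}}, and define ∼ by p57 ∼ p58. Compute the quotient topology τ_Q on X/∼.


X/∼ = {[p56], [p57=p58]}; |τ_Q| = 3.

Equivalence classes: [p56], [p57=p58].
Quotient map π: X → X/∼ sends p56 ↦ [p56], p57 ↦ [p57=p58], p58 ↦ [p57=p58].
For each subset V ⊆ X/∼, compute π^{-1}(V) ⊆ X and check whether π^{-1}(V) ∈ τ. V is open in τ_Q iff π^{-1}(V) ∈ τ.
  V = {}: π^{-1}(V) = ∅ ∈ τ ✓.
  V = {[p56]}: π^{-1}(V) = {p56} ∈ τ ✓.
  V = {[p57=p58]}: π^{-1}(V) = {p57, p58} ∉ τ ✗.
  V = {[p56], [p57=p58]}: π^{-1}(V) = {p56, p57, p58} ∈ τ ✓.
Open sets in the quotient: τ_Q = {{}, {[p56]}, {[p56], [p57=p58]}} (3 elements).


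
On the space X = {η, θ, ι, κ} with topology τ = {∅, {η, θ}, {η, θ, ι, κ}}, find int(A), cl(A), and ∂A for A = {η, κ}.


int(A) = ∅, cl(A) = {η, θ, ι, κ}, ∂A = {η, θ, ι, κ}.

Closed sets in (X, τ) are complements of opens:
  closed(X, τ) = {∅, {ι, κ}, {η, θ, ι, κ}}.
int(A) = ⋃ {U ∈ τ : U ⊆ A}. Opens contained in A: ∅.
Taking the union of these: int(A) = ∅.
cl(A) = ⋂ {C closed : A ⊆ C}. Closed sets containing A: {η, θ, ι, κ}.
Intersecting these: cl(A) = {η, θ, ι, κ}.
∂A = cl(A) ∖ int(A) = {η, θ, ι, κ} ∖ ∅ = {η, θ, ι, κ}.


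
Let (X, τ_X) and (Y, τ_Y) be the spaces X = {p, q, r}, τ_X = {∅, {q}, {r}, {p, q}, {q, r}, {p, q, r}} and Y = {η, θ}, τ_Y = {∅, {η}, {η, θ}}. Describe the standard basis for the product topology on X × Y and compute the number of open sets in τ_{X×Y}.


Basis B = {∅ × ∅, {q} × {η}, {r} × {η}, {p, q} × {η}, {q} × {η, θ}, {q, r} × {η}, {r} × {η, θ}, {p, q, r} × {η}, {p, q} × {η, θ}, {q, r} × {η, θ}, {p, q, r} × {η, θ}}; |τ_{X×Y}| = 18.

Enumerate products U × V with U ∈ τ_X, V ∈ τ_Y (deduplicated):
  ∅ × ∅ = {} (∅)
  {q} × {η} = {(q,η)}
  {r} × {η} = {(r,η)}
  {p, q} × {η} = {(p,η), (q,η)}
  {q} × {η, θ} = {(q,η), (q,θ)}
  {q, r} × {η} = {(q,η), (r,η)}
  {r} × {η, θ} = {(r,η), (r,θ)}
  {p, q, r} × {η} = {(p,η), (q,η), (r,η)}
  {p, q} × {η, θ} = {(p,η), (p,θ), (q,η), (q,θ)}
  {q, r} × {η, θ} = {(q,η), (q,θ), (r,η), (r,θ)}
  {p, q, r} × {η, θ} = {(p,η), (p,θ), (q,η), (q,θ), (r,η), (r,θ)}
These 11 distinct sets form the basis B.
Close under arbitrary unions to get τ_{X×Y}; counting gives |τ_{X×Y}| = 18.


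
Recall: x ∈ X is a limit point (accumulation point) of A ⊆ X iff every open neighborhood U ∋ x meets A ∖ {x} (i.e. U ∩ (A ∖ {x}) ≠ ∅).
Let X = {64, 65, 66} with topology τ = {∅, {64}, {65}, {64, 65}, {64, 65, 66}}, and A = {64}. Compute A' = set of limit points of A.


A' = {66}

For each x ∈ X, list the open sets U ∈ τ with x ∈ U, then check whether U ∩ (A ∖ {x}) ≠ ∅ for every such U.
  x = 64: open {64} ∋ x has {64} ∩ (A ∖ {64}) = ∅, so x is NOT a limit point.
  x = 65: open {65} ∋ x has {65} ∩ (A ∖ {65}) = ∅, so x is NOT a limit point.
  x = 66: opens ∋ x are {64, 65, 66}; each meets A ∖ {66}, so x IS a limit point.
Collecting: A' = {66}.


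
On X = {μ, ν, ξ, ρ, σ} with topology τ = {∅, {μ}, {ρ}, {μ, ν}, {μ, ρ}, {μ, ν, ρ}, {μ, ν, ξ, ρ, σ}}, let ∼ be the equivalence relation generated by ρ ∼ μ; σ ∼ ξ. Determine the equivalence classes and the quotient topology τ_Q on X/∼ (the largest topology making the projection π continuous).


X/∼ = {[μ=ρ], [ν], [ξ=σ]}; |τ_Q| = 4.

Equivalence classes: [μ=ρ], [ν], [ξ=σ].
Quotient map π: X → X/∼ sends μ ↦ [μ=ρ], ν ↦ [ν], ξ ↦ [ξ=σ], ρ ↦ [μ=ρ], σ ↦ [ξ=σ].
For each subset V ⊆ X/∼, compute π^{-1}(V) ⊆ X and check whether π^{-1}(V) ∈ τ. V is open in τ_Q iff π^{-1}(V) ∈ τ.
  V = {}: π^{-1}(V) = ∅ ∈ τ ✓.
  V = {[μ=ρ]}: π^{-1}(V) = {μ, ρ} ∈ τ ✓.
  V = {[ν]}: π^{-1}(V) = {ν} ∉ τ ✗.
  V = {[μ=ρ], [ν]}: π^{-1}(V) = {μ, ν, ρ} ∈ τ ✓.
  V = {[ξ=σ]}: π^{-1}(V) = {ξ, σ} ∉ τ ✗.
  V = {[μ=ρ], [ξ=σ]}: π^{-1}(V) = {μ, ξ, ρ, σ} ∉ τ ✗.
  V = {[ν], [ξ=σ]}: π^{-1}(V) = {ν, ξ, σ} ∉ τ ✗.
  V = {[μ=ρ], [ν], [ξ=σ]}: π^{-1}(V) = {μ, ν, ξ, ρ, σ} ∈ τ ✓.
Open sets in the quotient: τ_Q = {{}, {[μ=ρ]}, {[μ=ρ], [ν]}, {[μ=ρ], [ν], [ξ=σ]}} (4 elements).


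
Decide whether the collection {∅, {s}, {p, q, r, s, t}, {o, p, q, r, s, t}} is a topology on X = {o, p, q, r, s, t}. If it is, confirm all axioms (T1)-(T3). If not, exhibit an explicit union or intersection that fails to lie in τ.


τ IS a topology on X.

Axiom (T1): ∅ ∈ τ? Yes; X ∈ τ? Yes.
Axiom (T2/T3): check pairwise unions and intersections of members of τ.
All pairwise intersections and unions checked — each lies in τ. Therefore τ satisfies (T1), (T2), (T3): it IS a topology on X.


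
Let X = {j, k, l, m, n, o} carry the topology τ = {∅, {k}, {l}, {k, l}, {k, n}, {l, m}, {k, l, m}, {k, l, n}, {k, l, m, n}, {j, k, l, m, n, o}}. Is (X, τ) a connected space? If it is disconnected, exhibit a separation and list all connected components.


(X, τ) is connected.

Find clopen sets (U ∈ τ with X ∖ U ∈ τ):
  U = ∅, X ∖ U = {j, k, l, m, n, o} — both open, so U is clopen.
  U = {j, k, l, m, n, o}, X ∖ U = ∅ — both open, so U is clopen.
Only trivial clopens (∅ and X) exist, so (X, τ) is connected.
Compute connected components by grouping points that agree on all clopens:
  component: {j, k, l, m, n, o}


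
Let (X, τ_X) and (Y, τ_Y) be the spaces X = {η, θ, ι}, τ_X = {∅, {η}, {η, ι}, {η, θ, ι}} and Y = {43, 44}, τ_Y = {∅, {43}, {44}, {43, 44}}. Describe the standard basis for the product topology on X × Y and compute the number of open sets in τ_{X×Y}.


Basis B = {∅ × ∅, {η} × {43}, {η} × {44}, {η} × {43, 44}, {η, ι} × {43}, {η, ι} × {44}, {η, θ, ι} × {43}, {η, θ, ι} × {44}, {η, ι} × {43, 44}, {η, θ, ι} × {43, 44}}; |τ_{X×Y}| = 16.

Enumerate products U × V with U ∈ τ_X, V ∈ τ_Y (deduplicated):
  ∅ × ∅ = {} (∅)
  {η} × {43} = {(η,43)}
  {η} × {44} = {(η,44)}
  {η} × {43, 44} = {(η,43), (η,44)}
  {η, ι} × {43} = {(η,43), (ι,43)}
  {η, ι} × {44} = {(η,44), (ι,44)}
  {η, θ, ι} × {43} = {(η,43), (θ,43), (ι,43)}
  {η, θ, ι} × {44} = {(η,44), (θ,44), (ι,44)}
  {η, ι} × {43, 44} = {(η,43), (η,44), (ι,43), (ι,44)}
  {η, θ, ι} × {43, 44} = {(η,43), (η,44), (θ,43), (θ,44), (ι,43), (ι,44)}
These 10 distinct sets form the basis B.
Close under arbitrary unions to get τ_{X×Y}; counting gives |τ_{X×Y}| = 16.


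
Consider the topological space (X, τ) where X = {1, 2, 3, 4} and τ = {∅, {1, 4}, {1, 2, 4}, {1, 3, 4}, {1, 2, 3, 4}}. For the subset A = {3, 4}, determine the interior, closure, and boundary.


int(A) = ∅, cl(A) = {1, 2, 3, 4}, ∂A = {1, 2, 3, 4}.

Closed sets in (X, τ) are complements of opens:
  closed(X, τ) = {∅, {2}, {3}, {2, 3}, {1, 2, 3, 4}}.
int(A) = ⋃ {U ∈ τ : U ⊆ A}. Opens contained in A: ∅.
Taking the union of these: int(A) = ∅.
cl(A) = ⋂ {C closed : A ⊆ C}. Closed sets containing A: {1, 2, 3, 4}.
Intersecting these: cl(A) = {1, 2, 3, 4}.
∂A = cl(A) ∖ int(A) = {1, 2, 3, 4} ∖ ∅ = {1, 2, 3, 4}.


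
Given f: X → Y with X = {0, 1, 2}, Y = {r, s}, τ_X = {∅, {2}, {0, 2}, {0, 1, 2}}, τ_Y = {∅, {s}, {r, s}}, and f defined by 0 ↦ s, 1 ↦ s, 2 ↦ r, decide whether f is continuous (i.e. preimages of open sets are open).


f is NOT continuous.

Compute f^{-1}(U) for each U ∈ τ_Y:
  U = ∅: f^{-1}(U) = ∅ ∈ τ_X ✓.
  U = {s}: f^{-1}(U) = {0, 1} ∉ τ_X ✗.
  U = {r, s}: f^{-1}(U) = {0, 1, 2} ∈ τ_X ✓.
Found U = {s} with f^{-1}(U) = {0, 1} not in τ_X. Therefore f is NOT continuous.


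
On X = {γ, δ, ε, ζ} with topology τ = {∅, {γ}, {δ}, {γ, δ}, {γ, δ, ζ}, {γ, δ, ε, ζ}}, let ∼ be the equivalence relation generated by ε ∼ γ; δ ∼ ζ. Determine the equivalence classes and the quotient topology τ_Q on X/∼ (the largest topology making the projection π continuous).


X/∼ = {[γ=ε], [δ=ζ]}; |τ_Q| = 2.

Equivalence classes: [γ=ε], [δ=ζ].
Quotient map π: X → X/∼ sends γ ↦ [γ=ε], δ ↦ [δ=ζ], ε ↦ [γ=ε], ζ ↦ [δ=ζ].
For each subset V ⊆ X/∼, compute π^{-1}(V) ⊆ X and check whether π^{-1}(V) ∈ τ. V is open in τ_Q iff π^{-1}(V) ∈ τ.
  V = {}: π^{-1}(V) = ∅ ∈ τ ✓.
  V = {[γ=ε]}: π^{-1}(V) = {γ, ε} ∉ τ ✗.
  V = {[δ=ζ]}: π^{-1}(V) = {δ, ζ} ∉ τ ✗.
  V = {[γ=ε], [δ=ζ]}: π^{-1}(V) = {γ, δ, ε, ζ} ∈ τ ✓.
Open sets in the quotient: τ_Q = {{}, {[γ=ε], [δ=ζ]}} (2 elements).


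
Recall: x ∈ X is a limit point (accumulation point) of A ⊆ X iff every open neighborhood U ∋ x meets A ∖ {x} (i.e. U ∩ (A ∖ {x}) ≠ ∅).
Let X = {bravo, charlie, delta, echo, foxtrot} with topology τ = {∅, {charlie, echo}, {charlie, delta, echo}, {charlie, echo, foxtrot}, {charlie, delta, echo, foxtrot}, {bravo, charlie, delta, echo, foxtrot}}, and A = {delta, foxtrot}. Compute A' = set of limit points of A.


A' = {bravo}

For each x ∈ X, list the open sets U ∈ τ with x ∈ U, then check whether U ∩ (A ∖ {x}) ≠ ∅ for every such U.
  x = bravo: opens ∋ x are {bravo, charlie, delta, echo, foxtrot}; each meets A ∖ {bravo}, so x IS a limit point.
  x = charlie: open {charlie, echo} ∋ x has {charlie, echo} ∩ (A ∖ {charlie}) = ∅, so x is NOT a limit point.
  x = delta: open {charlie, delta, echo} ∋ x has {charlie, delta, echo} ∩ (A ∖ {delta}) = ∅, so x is NOT a limit point.
  x = echo: open {charlie, echo} ∋ x has {charlie, echo} ∩ (A ∖ {echo}) = ∅, so x is NOT a limit point.
  x = foxtrot: open {charlie, echo, foxtrot} ∋ x has {charlie, echo, foxtrot} ∩ (A ∖ {foxtrot}) = ∅, so x is NOT a limit point.
Collecting: A' = {bravo}.


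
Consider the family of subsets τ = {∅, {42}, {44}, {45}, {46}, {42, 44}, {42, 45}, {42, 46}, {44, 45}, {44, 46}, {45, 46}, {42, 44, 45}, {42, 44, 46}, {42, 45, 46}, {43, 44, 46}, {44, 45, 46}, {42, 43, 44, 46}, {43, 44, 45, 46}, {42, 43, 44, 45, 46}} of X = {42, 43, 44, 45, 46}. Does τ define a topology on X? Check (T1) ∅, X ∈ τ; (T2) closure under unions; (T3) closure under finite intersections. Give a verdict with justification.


τ is NOT a topology on X.

Axiom (T1): ∅ ∈ τ? Yes; X ∈ τ? Yes.
Axiom (T2/T3): check pairwise unions and intersections of members of τ.
Counterexample for (T2): {42} ∪ {44, 45, 46} = {42, 44, 45, 46} ∉ τ. Therefore τ is NOT a topology.


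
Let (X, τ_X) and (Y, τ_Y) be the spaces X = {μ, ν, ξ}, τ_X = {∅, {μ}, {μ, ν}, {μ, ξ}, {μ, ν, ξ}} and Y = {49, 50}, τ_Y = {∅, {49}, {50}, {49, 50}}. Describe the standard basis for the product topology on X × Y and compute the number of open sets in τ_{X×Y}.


Basis B = {∅ × ∅, {μ} × {49}, {μ} × {50}, {μ} × {49, 50}, {μ, ν} × {49}, {μ, ξ} × {49}, {μ, ν} × {50}, {μ, ξ} × {50}, {μ, ν, ξ} × {49}, {μ, ν, ξ} × {50}, {μ, ν} × {49, 50}, {μ, ξ} × {49, 50}, {μ, ν, ξ} × {49, 50}}; |τ_{X×Y}| = 25.

Enumerate products U × V with U ∈ τ_X, V ∈ τ_Y (deduplicated):
  ∅ × ∅ = {} (∅)
  {μ} × {49} = {(μ,49)}
  {μ} × {50} = {(μ,50)}
  {μ} × {49, 50} = {(μ,49), (μ,50)}
  {μ, ν} × {49} = {(μ,49), (ν,49)}
  {μ, ξ} × {49} = {(μ,49), (ξ,49)}
  {μ, ν} × {50} = {(μ,50), (ν,50)}
  {μ, ξ} × {50} = {(μ,50), (ξ,50)}
  {μ, ν, ξ} × {49} = {(μ,49), (ν,49), (ξ,49)}
  {μ, ν, ξ} × {50} = {(μ,50), (ν,50), (ξ,50)}
  {μ, ν} × {49, 50} = {(μ,49), (μ,50), (ν,49), (ν,50)}
  {μ, ξ} × {49, 50} = {(μ,49), (μ,50), (ξ,49), (ξ,50)}
  {μ, ν, ξ} × {49, 50} = {(μ,49), (μ,50), (ν,49), (ν,50), (ξ,49), (ξ,50)}
These 13 distinct sets form the basis B.
Close under arbitrary unions to get τ_{X×Y}; counting gives |τ_{X×Y}| = 25.


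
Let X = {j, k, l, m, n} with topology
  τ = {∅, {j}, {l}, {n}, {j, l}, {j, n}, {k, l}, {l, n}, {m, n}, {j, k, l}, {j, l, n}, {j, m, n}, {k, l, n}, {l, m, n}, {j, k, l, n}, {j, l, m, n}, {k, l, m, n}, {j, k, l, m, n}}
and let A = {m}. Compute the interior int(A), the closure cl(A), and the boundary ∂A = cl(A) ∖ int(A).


int(A) = ∅, cl(A) = {m}, ∂A = {m}.

Closed sets in (X, τ) are complements of opens:
  closed(X, τ) = {∅, {j}, {k}, {m}, {j, k}, {j, m}, {k, l}, {k, m}, {m, n}, {j, k, l}, {j, k, m}, {j, m, n}, {k, l, m}, {k, m, n}, {j, k, l, m}, {j, k, m, n}, {k, l, m, n}, {j, k, l, m, n}}.
int(A) = ⋃ {U ∈ τ : U ⊆ A}. Opens contained in A: ∅.
Taking the union of these: int(A) = ∅.
cl(A) = ⋂ {C closed : A ⊆ C}. Closed sets containing A: {m}, {j, m}, {k, m}, {m, n}, {j, k, m}, {j, m, n}, {k, l, m}, {k, m, n}, {j, k, l, m}, {j, k, m, n}, {k, l, m, n}, {j, k, l, m, n}.
Intersecting these: cl(A) = {m}.
∂A = cl(A) ∖ int(A) = {m} ∖ ∅ = {m}.


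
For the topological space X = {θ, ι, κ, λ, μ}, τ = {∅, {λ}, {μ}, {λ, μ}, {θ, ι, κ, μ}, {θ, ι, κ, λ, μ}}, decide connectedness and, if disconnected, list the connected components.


(X, τ) is disconnected; components = [{λ}, {θ, ι, κ, μ}].

Find clopen sets (U ∈ τ with X ∖ U ∈ τ):
  U = ∅, X ∖ U = {θ, ι, κ, λ, μ} — both open, so U is clopen.
  U = {λ}, X ∖ U = {θ, ι, κ, μ} — both open, so U is clopen.
  U = {θ, ι, κ, μ}, X ∖ U = {λ} — both open, so U is clopen.
  U = {θ, ι, κ, λ, μ}, X ∖ U = ∅ — both open, so U is clopen.
Nontrivial clopen(s) exist: e.g. {θ, ι, κ, μ}. So (X, τ) is disconnected.
Compute connected components by grouping points that agree on all clopens:
  component: {λ}
  component: {θ, ι, κ, μ}


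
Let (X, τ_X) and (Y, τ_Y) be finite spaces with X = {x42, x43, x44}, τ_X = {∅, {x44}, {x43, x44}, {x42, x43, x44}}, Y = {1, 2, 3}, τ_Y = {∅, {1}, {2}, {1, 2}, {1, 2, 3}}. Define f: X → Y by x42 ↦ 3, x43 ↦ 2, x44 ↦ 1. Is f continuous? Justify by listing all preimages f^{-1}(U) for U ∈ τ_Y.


f is NOT continuous.

Compute f^{-1}(U) for each U ∈ τ_Y:
  U = ∅: f^{-1}(U) = ∅ ∈ τ_X ✓.
  U = {1}: f^{-1}(U) = {x44} ∈ τ_X ✓.
  U = {2}: f^{-1}(U) = {x43} ∉ τ_X ✗.
  U = {1, 2}: f^{-1}(U) = {x43, x44} ∈ τ_X ✓.
  U = {1, 2, 3}: f^{-1}(U) = {x42, x43, x44} ∈ τ_X ✓.
Found U = {2} with f^{-1}(U) = {x43} not in τ_X. Therefore f is NOT continuous.


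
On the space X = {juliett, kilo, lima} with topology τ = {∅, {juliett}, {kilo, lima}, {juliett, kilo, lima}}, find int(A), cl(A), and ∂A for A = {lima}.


int(A) = ∅, cl(A) = {kilo, lima}, ∂A = {kilo, lima}.

Closed sets in (X, τ) are complements of opens:
  closed(X, τ) = {∅, {juliett}, {kilo, lima}, {juliett, kilo, lima}}.
int(A) = ⋃ {U ∈ τ : U ⊆ A}. Opens contained in A: ∅.
Taking the union of these: int(A) = ∅.
cl(A) = ⋂ {C closed : A ⊆ C}. Closed sets containing A: {kilo, lima}, {juliett, kilo, lima}.
Intersecting these: cl(A) = {kilo, lima}.
∂A = cl(A) ∖ int(A) = {kilo, lima} ∖ ∅ = {kilo, lima}.


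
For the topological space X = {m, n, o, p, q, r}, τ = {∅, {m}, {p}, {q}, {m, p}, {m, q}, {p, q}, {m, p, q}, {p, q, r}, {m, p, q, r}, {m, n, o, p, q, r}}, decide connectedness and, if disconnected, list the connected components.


(X, τ) is connected.

Find clopen sets (U ∈ τ with X ∖ U ∈ τ):
  U = ∅, X ∖ U = {m, n, o, p, q, r} — both open, so U is clopen.
  U = {m, n, o, p, q, r}, X ∖ U = ∅ — both open, so U is clopen.
Only trivial clopens (∅ and X) exist, so (X, τ) is connected.
Compute connected components by grouping points that agree on all clopens:
  component: {m, n, o, p, q, r}


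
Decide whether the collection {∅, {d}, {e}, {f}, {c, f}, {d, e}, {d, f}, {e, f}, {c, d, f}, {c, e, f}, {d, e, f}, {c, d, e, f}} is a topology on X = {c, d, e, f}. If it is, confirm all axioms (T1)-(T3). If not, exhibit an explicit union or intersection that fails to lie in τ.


τ IS a topology on X.

Axiom (T1): ∅ ∈ τ? Yes; X ∈ τ? Yes.
Axiom (T2/T3): check pairwise unions and intersections of members of τ.
All pairwise intersections and unions checked — each lies in τ. Therefore τ satisfies (T1), (T2), (T3): it IS a topology on X.


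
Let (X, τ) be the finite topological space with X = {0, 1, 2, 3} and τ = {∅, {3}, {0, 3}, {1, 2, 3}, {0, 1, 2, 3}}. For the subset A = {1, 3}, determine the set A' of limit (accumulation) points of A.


A' = {0, 1, 2}

For each x ∈ X, list the open sets U ∈ τ with x ∈ U, then check whether U ∩ (A ∖ {x}) ≠ ∅ for every such U.
  x = 0: opens ∋ x are {0, 3}, {0, 1, 2, 3}; each meets A ∖ {0}, so x IS a limit point.
  x = 1: opens ∋ x are {1, 2, 3}, {0, 1, 2, 3}; each meets A ∖ {1}, so x IS a limit point.
  x = 2: opens ∋ x are {1, 2, 3}, {0, 1, 2, 3}; each meets A ∖ {2}, so x IS a limit point.
  x = 3: open {3} ∋ x has {3} ∩ (A ∖ {3}) = ∅, so x is NOT a limit point.
Collecting: A' = {0, 1, 2}.


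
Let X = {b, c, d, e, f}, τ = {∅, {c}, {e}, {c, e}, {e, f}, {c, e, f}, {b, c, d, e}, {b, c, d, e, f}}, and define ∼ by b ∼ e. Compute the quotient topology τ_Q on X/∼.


X/∼ = {[b=e], [c], [d], [f]}; |τ_Q| = 4.

Equivalence classes: [b=e], [c], [d], [f].
Quotient map π: X → X/∼ sends b ↦ [b=e], c ↦ [c], d ↦ [d], e ↦ [b=e], f ↦ [f].
For each subset V ⊆ X/∼, compute π^{-1}(V) ⊆ X and check whether π^{-1}(V) ∈ τ. V is open in τ_Q iff π^{-1}(V) ∈ τ.
  V = {}: π^{-1}(V) = ∅ ∈ τ ✓.
  V = {[b=e]}: π^{-1}(V) = {b, e} ∉ τ ✗.
  V = {[c]}: π^{-1}(V) = {c} ∈ τ ✓.
  V = {[b=e], [c]}: π^{-1}(V) = {b, c, e} ∉ τ ✗.
  V = {[d]}: π^{-1}(V) = {d} ∉ τ ✗.
  V = {[b=e], [d]}: π^{-1}(V) = {b, d, e} ∉ τ ✗.
  V = {[c], [d]}: π^{-1}(V) = {c, d} ∉ τ ✗.
  V = {[b=e], [c], [d]}: π^{-1}(V) = {b, c, d, e} ∈ τ ✓.
  V = {[f]}: π^{-1}(V) = {f} ∉ τ ✗.
  V = {[b=e], [f]}: π^{-1}(V) = {b, e, f} ∉ τ ✗.
  V = {[c], [f]}: π^{-1}(V) = {c, f} ∉ τ ✗.
  V = {[b=e], [c], [f]}: π^{-1}(V) = {b, c, e, f} ∉ τ ✗.
  V = {[d], [f]}: π^{-1}(V) = {d, f} ∉ τ ✗.
  V = {[b=e], [d], [f]}: π^{-1}(V) = {b, d, e, f} ∉ τ ✗.
  V = {[c], [d], [f]}: π^{-1}(V) = {c, d, f} ∉ τ ✗.
  V = {[b=e], [c], [d], [f]}: π^{-1}(V) = {b, c, d, e, f} ∈ τ ✓.
Open sets in the quotient: τ_Q = {{}, {[c]}, {[b=e], [c], [d]}, {[b=e], [c], [d], [f]}} (4 elements).


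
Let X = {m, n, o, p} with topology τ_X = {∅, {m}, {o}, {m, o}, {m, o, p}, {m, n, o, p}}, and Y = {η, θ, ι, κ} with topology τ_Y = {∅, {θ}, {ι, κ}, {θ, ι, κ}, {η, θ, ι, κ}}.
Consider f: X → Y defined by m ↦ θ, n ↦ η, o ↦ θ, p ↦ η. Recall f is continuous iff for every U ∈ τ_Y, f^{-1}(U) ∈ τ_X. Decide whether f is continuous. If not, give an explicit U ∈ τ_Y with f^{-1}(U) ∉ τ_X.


f IS continuous.

Compute f^{-1}(U) for each U ∈ τ_Y:
  U = ∅: f^{-1}(U) = ∅ ∈ τ_X ✓.
  U = {θ}: f^{-1}(U) = {m, o} ∈ τ_X ✓.
  U = {ι, κ}: f^{-1}(U) = ∅ ∈ τ_X ✓.
  U = {θ, ι, κ}: f^{-1}(U) = {m, o} ∈ τ_X ✓.
  U = {η, θ, ι, κ}: f^{-1}(U) = {m, n, o, p} ∈ τ_X ✓.
Every preimage lies in τ_X, so f IS continuous.


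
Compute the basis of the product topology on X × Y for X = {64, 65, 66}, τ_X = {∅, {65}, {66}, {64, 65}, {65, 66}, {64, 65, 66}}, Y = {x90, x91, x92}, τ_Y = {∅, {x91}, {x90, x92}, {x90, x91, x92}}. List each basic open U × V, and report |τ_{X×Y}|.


Basis B = {∅ × ∅, {65} × {x91}, {66} × {x91}, {64, 65} × {x91}, {65} × {x90, x92}, {65, 66} × {x91}, {66} × {x90, x92}, {64, 65, 66} × {x91}, {65} × {x90, x91, x92}, {66} × {x90, x91, x92}, {64, 65} × {x90, x92}, {65, 66} × {x90, x92}, {64, 65} × {x90, x91, x92}, {64, 65, 66} × {x90, x92}, {65, 66} × {x90, x91, x92}, {64, 65, 66} × {x90, x91, x92}}; |τ_{X×Y}| = 36.

Enumerate products U × V with U ∈ τ_X, V ∈ τ_Y (deduplicated):
  ∅ × ∅ = {} (∅)
  {65} × {x91} = {(65,x91)}
  {66} × {x91} = {(66,x91)}
  {64, 65} × {x91} = {(64,x91), (65,x91)}
  {65} × {x90, x92} = {(65,x90), (65,x92)}
  {65, 66} × {x91} = {(65,x91), (66,x91)}
  {66} × {x90, x92} = {(66,x90), (66,x92)}
  {64, 65, 66} × {x91} = {(64,x91), (65,x91), (66,x91)}
  {65} × {x90, x91, x92} = {(65,x90), (65,x91), (65,x92)}
  {66} × {x90, x91, x92} = {(66,x90), (66,x91), (66,x92)}
  {64, 65} × {x90, x92} = {(64,x90), (64,x92), (65,x90), (65,x92)}
  {65, 66} × {x90, x92} = {(65,x90), (65,x92), (66,x90), (66,x92)}
  {64, 65} × {x90, x91, x92} = {(64,x90), (64,x91), (64,x92), (65,x90), (65,x91), (65,x92)}
  {64, 65, 66} × {x90, x92} = {(64,x90), (64,x92), (65,x90), (65,x92), (66,x90), (66,x92)}
  {65, 66} × {x90, x91, x92} = {(65,x90), (65,x91), (65,x92), (66,x90), (66,x91), (66,x92)}
  {64, 65, 66} × {x90, x91, x92} = {(64,x90), (64,x91), (64,x92), (65,x90), (65,x91), (65,x92), (66,x90), (66,x91), (66,x92)}
These 16 distinct sets form the basis B.
Close under arbitrary unions to get τ_{X×Y}; counting gives |τ_{X×Y}| = 36.
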